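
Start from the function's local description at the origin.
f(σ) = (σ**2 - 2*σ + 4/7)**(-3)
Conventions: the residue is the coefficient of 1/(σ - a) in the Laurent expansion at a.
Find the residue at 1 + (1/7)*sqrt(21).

The factor σ**2 - 2*σ + 4/7 splits as (σ - a)(σ - a') with a = 1 + (1/7)*sqrt(21), a' = 1 - (1/7)*sqrt(21). At the order-3 pole a set g(σ) = (σ - a)^3*f(σ) = [1] / (σ - a')^3.
Order-3 pole: residue = g''(a)/2; g''(1 + (1/7)*sqrt(21)) = (49/72)*sqrt(21), so the residue is (49/144)*sqrt(21).

The residue is (49/144)*sqrt(21).


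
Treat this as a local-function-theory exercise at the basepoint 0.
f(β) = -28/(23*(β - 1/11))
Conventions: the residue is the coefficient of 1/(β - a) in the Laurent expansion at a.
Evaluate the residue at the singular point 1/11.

The residue is -28/23.

At the order-1 pole 1/11 set g(β) = (β - (1/11))*f(β) = -28/23.
Simple pole: residue = g(a) at a = 1/11, which is -28/23.


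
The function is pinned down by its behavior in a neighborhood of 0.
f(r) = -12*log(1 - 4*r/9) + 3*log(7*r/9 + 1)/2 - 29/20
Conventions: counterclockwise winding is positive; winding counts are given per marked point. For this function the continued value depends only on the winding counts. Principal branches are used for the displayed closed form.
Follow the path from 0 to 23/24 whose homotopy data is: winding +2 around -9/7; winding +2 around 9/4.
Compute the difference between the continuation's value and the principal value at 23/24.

Continued minus principal equals -(42)*pi*i.

The rational part is single-valued and drops out of the difference; each branch term changes only by its own monodromy.
(3/2)*log(1 - r/(-9/7)): each positive loop around -9/7 adds 2*pi*i to the log, so winding +2 contributes (3/2)*(2)*2*pi*i = (6)*pi*i.
(-12)*log(1 - r/(9/4)): each positive loop around 9/4 adds 2*pi*i to the log, so winding +2 contributes (-12)*(2)*2*pi*i = -(48)*pi*i.
Summing the contributions at r = 23/24 gives -(42)*pi*i.


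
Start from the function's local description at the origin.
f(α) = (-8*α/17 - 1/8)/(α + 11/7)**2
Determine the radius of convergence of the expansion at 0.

The radius of convergence is 11/7.

Denominator factor (α + 11/7)^2: pole of order 2 at -11/7, modulus 11/7.
The radius of convergence is the smallest modulus among the singular points: 11/7.


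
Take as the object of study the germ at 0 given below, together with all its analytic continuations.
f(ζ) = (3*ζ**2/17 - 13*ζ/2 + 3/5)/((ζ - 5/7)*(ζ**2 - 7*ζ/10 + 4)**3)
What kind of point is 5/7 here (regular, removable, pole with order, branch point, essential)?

The denominator factor ζ - 5/7 vanishes at 5/7 and appears to the power 1; the numerator there equals -32927/8330, nonzero, and no other factor vanishes.
Hence a pole whose order is the multiplicity, 1.

The point is a pole of order 1.


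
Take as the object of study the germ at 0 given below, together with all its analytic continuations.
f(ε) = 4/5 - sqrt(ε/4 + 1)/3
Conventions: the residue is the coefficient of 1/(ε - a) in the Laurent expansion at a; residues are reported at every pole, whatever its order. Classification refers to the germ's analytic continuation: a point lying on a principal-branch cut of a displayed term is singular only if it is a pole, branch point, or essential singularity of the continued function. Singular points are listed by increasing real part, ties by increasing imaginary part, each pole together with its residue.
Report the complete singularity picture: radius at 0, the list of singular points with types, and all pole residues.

Radius of convergence at 0: 4.
At -4: an algebraic (square-root) branch point.

Branch term (-1/3)*sqrt(1 - ε/(-4)): its argument vanishes at ε = -4, a square-root branch point, modulus 4.
The radius of convergence is the smallest modulus among the singular points: 4.


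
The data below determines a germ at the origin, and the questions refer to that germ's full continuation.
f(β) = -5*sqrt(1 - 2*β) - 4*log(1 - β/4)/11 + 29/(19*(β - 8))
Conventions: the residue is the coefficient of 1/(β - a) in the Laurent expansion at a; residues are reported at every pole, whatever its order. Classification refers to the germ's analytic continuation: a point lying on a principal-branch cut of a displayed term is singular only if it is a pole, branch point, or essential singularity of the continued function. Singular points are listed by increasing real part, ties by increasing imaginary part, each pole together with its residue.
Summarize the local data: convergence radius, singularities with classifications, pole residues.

Radius of convergence at 0: 1/2.
At 1/2: an algebraic (square-root) branch point.
At 4: a logarithmic branch point.
At 8: a pole of order 1; residue 29/19.

Denominator factor (β - 8): pole of order 1 at 8, modulus 8.
Branch term (-5)*sqrt(1 - β/(1/2)): its argument vanishes at β = 1/2, a square-root branch point, modulus 1/2.
Branch term (-4/11)*log(1 - β/(4)): its argument vanishes at β = 4, a logarithmic branch point, modulus 4.
The radius of convergence is the smallest modulus among the singular points: 1/2.
The branch terms are analytic at 8 and contribute nothing to the residue; only the rational part matters.
At the order-1 pole 8 set g(β) = (β - (8))*(rational part) = 29/19.
Simple pole: residue = g(a) at a = 8, which is 29/19.
List the singular points by increasing real part (a conjugate pair: the negative imaginary part first).


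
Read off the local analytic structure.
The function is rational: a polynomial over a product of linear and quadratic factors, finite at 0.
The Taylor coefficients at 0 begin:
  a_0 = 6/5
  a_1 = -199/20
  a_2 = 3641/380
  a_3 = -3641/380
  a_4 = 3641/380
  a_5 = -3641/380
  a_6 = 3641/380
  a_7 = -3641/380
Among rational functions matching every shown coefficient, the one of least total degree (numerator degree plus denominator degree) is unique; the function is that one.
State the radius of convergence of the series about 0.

No rational of total degree below 3 reproduces all 8 coefficients; solving the [2/1] Pade equations on them gives f(δ) = (-7*δ**2/19 - 35*δ/4 + 6/5)/(δ + 1), whose expansion matches every shown term.
Denominator factor (δ + 1): pole of order 1 at -1, modulus 1.
The radius of convergence is the smallest modulus among the singular points: 1.

The radius of convergence is 1.


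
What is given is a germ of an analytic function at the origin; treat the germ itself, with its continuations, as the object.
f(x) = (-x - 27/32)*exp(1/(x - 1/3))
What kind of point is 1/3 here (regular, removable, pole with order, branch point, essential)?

The exponent 1/(x - (1/3)) has a pole at 1/3, so exp(1/(x - (1/3))) takes every nonzero value near it: an essential singularity (not a pole of any order).

The point is an essential singularity.


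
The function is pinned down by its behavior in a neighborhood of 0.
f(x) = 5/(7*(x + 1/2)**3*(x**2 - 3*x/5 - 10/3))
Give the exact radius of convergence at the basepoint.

The radius of convergence is 1/2.

Denominator factor (x**2 - 3*x/5 - 10/3): discriminant 1027/75, real irrational roots 3/10 + (1/30)*sqrt(3081) and 3/10 - (1/30)*sqrt(3081); poles of order 1, moduli 3/10 + (1/30)*sqrt(3081) and -3/10 + (1/30)*sqrt(3081).
Denominator factor (x + 1/2)^3: pole of order 3 at -1/2, modulus 1/2.
The radius of convergence is the smallest modulus among the singular points: 1/2.


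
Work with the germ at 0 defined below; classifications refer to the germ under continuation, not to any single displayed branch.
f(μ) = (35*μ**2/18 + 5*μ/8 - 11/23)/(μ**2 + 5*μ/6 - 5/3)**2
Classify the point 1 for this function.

Denominator factors: μ**2 + 5*μ/6 - 5/3 = 1/6 at μ = 1 — none vanishes.
So the germ continues analytically to 1.

The point is a regular point.


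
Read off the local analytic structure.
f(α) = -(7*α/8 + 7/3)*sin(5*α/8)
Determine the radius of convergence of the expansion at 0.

The radius of convergence is infinite.

The factor -sin(5*α/8) is entire and contributes no finite singular point.
The polynomial part has no poles.
No finite singular points: the Taylor series at 0 converges everywhere.


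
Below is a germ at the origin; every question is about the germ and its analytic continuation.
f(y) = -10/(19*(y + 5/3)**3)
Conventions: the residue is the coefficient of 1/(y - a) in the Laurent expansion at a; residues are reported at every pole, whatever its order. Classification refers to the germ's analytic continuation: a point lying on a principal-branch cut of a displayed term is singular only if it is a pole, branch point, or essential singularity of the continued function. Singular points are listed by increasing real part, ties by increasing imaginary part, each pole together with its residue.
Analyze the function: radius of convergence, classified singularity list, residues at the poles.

Radius of convergence at 0: 5/3.
At -5/3: a pole of order 3; residue 0.

Denominator factor (y + 5/3)^3: pole of order 3 at -5/3, modulus 5/3.
The radius of convergence is the smallest modulus among the singular points: 5/3.
At the order-3 pole -5/3 set g(y) = (y - (-5/3))^3*f(y) = -10/19.
Order-3 pole: residue = g''(a)/2; g''(-5/3) = 0, so the residue is 0.


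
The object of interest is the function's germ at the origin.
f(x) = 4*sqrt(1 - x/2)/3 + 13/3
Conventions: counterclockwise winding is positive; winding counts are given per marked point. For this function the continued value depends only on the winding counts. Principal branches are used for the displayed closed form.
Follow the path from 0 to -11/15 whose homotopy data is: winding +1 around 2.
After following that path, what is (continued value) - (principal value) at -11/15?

Continued minus principal equals -(4/45)*sqrt(1230).

The rational part is single-valued and drops out of the difference; each branch term changes only by its own monodromy.
(4/3)*sqrt(1 - x/(2)): winding +1 is odd, the square root flips sign, contributing -2*(4/3)*sqrt(1 - (-11/15)/(2)) = -2*(4/3)*sqrt(41/30) = -(4/45)*sqrt(1230).
Summing the contributions at x = -11/15 gives -(4/45)*sqrt(1230).


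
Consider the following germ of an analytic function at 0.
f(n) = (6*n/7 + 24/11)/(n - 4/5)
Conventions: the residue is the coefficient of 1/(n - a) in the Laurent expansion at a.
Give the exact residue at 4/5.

The residue is 1104/385.

At the order-1 pole 4/5 set g(n) = (n - (4/5))*f(n) = 6*n/7 + 24/11.
Simple pole: residue = g(a) at a = 4/5, which is 1104/385.


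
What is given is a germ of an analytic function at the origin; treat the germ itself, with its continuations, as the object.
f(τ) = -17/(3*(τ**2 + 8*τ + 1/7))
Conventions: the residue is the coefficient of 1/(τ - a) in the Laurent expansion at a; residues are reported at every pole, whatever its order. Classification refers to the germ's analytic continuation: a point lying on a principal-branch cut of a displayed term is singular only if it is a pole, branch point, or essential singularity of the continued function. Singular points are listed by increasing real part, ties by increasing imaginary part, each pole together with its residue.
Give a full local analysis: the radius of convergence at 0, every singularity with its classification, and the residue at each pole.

Denominator factor (τ**2 + 8*τ + 1/7): discriminant 444/7, real irrational roots -4 + (1/7)*sqrt(777) and -4 - (1/7)*sqrt(777); poles of order 1, moduli 4 - (1/7)*sqrt(777) and 4 + (1/7)*sqrt(777).
The radius of convergence is the smallest modulus among the singular points: 4 - (1/7)*sqrt(777).
The factor τ**2 + 8*τ + 1/7 splits as (τ - a)(τ - a') with a = -4 - (1/7)*sqrt(777), a' = -4 + (1/7)*sqrt(777). At the order-1 pole a set g(τ) = (τ - a)*f(τ) = [-17/3] / (τ - a').
Simple pole: residue = g(a) at a = -4 - (1/7)*sqrt(777), which is (17/666)*sqrt(777).
The factor τ**2 + 8*τ + 1/7 splits as (τ - a)(τ - a') with a = -4 + (1/7)*sqrt(777), a' = -4 - (1/7)*sqrt(777). At the order-1 pole a set g(τ) = (τ - a)*f(τ) = [-17/3] / (τ - a').
Simple pole: residue = g(a) at a = -4 + (1/7)*sqrt(777), which is -(17/666)*sqrt(777).
List the singular points by increasing real part (a conjugate pair: the negative imaginary part first).

Radius of convergence at 0: 4 - (1/7)*sqrt(777).
At -4 - (1/7)*sqrt(777): a pole of order 1; residue (17/666)*sqrt(777).
At -4 + (1/7)*sqrt(777): a pole of order 1; residue -(17/666)*sqrt(777).


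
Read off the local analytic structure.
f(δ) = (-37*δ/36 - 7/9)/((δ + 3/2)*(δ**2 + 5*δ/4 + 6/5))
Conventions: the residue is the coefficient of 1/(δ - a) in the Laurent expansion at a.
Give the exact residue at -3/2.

At the order-1 pole -3/2 set g(δ) = (δ - (-3/2))*f(δ) = (-37*δ/36 - 7/9)/(δ**2 + 5*δ/4 + 6/5).
Simple pole: residue = g(a) at a = -3/2, which is 275/567.

The residue is 275/567.


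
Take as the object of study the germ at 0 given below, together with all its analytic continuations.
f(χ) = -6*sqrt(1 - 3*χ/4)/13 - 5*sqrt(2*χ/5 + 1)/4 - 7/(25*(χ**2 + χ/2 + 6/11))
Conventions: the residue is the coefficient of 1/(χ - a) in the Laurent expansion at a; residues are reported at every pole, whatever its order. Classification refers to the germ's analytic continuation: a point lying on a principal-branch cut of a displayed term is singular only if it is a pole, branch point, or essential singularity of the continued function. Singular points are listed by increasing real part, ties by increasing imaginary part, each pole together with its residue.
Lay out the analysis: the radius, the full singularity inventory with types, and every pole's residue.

Denominator factor (χ**2 + χ/2 + 6/11): discriminant -85/44, complex-conjugate roots (-1/4) + ((1/44)*sqrt(935))*i and (-1/4) - ((1/44)*sqrt(935))*i; poles of order 1, moduli (1/11)*sqrt(66) and (1/11)*sqrt(66).
Branch term (-5/4)*sqrt(1 - χ/(-5/2)): its argument vanishes at χ = -5/2, a square-root branch point, modulus 5/2.
Branch term (-6/13)*sqrt(1 - χ/(4/3)): its argument vanishes at χ = 4/3, a square-root branch point, modulus 4/3.
The radius of convergence is the smallest modulus among the singular points: (1/11)*sqrt(66).
The branch terms are analytic at (-1/4) - ((1/44)*sqrt(935))*i and contribute nothing to the residue; only the rational part matters.
The factor χ**2 + χ/2 + 6/11 splits as (χ - a)(χ - a') with a = (-1/4) - ((1/44)*sqrt(935))*i, a' = (-1/4) + ((1/44)*sqrt(935))*i. At the order-1 pole a set g(χ) = (χ - a)*(rational part) = [-7/25] / (χ - a').
Simple pole: residue = g(a) at a = (-1/4) - ((1/44)*sqrt(935))*i, which is -((14/2125)*sqrt(935))*i.
The branch terms are analytic at (-1/4) + ((1/44)*sqrt(935))*i and contribute nothing to the residue; only the rational part matters.
The factor χ**2 + χ/2 + 6/11 splits as (χ - a)(χ - a') with a = (-1/4) + ((1/44)*sqrt(935))*i, a' = (-1/4) - ((1/44)*sqrt(935))*i. At the order-1 pole a set g(χ) = (χ - a)*(rational part) = [-7/25] / (χ - a').
Simple pole: residue = g(a) at a = (-1/4) + ((1/44)*sqrt(935))*i, which is ((14/2125)*sqrt(935))*i.
List the singular points by increasing real part (a conjugate pair: the negative imaginary part first).

Radius of convergence at 0: (1/11)*sqrt(66).
At -5/2: an algebraic (square-root) branch point.
At (-1/4) - ((1/44)*sqrt(935))*i: a pole of order 1; residue -((14/2125)*sqrt(935))*i.
At (-1/4) + ((1/44)*sqrt(935))*i: a pole of order 1; residue ((14/2125)*sqrt(935))*i.
At 4/3: an algebraic (square-root) branch point.


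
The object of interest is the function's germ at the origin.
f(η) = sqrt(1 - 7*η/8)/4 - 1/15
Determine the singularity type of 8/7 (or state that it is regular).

The point is an algebraic (square-root) branch point.

The term (1/4)*sqrt(1 - η/(8/7)) has argument 1 - 8/7/(8/7) = 0 at 8/7: a square-root (algebraic, two-sheeted) branch point; the remaining terms are analytic or single-valued there.


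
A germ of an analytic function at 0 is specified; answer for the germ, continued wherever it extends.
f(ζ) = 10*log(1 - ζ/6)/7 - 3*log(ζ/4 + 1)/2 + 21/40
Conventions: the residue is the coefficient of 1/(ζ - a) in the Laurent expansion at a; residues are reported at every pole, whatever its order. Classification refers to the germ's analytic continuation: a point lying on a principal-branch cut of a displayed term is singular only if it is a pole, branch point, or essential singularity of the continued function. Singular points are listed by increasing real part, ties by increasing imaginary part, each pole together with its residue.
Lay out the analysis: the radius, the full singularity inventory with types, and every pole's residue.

Branch term (10/7)*log(1 - ζ/(6)): its argument vanishes at ζ = 6, a logarithmic branch point, modulus 6.
Branch term (-3/2)*log(1 - ζ/(-4)): its argument vanishes at ζ = -4, a logarithmic branch point, modulus 4.
The radius of convergence is the smallest modulus among the singular points: 4.
List the singular points by increasing real part (a conjugate pair: the negative imaginary part first).

Radius of convergence at 0: 4.
At -4: a logarithmic branch point.
At 6: a logarithmic branch point.


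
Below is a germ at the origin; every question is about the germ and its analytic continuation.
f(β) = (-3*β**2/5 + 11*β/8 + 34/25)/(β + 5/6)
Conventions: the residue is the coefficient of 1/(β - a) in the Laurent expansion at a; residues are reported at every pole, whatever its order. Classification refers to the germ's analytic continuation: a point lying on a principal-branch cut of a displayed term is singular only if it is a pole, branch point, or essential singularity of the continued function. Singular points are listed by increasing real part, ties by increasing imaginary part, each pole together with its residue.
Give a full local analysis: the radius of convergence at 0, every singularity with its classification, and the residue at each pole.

Radius of convergence at 0: 5/6.
At -5/6: a pole of order 1; residue -81/400.

Denominator factor (β + 5/6): pole of order 1 at -5/6, modulus 5/6.
The radius of convergence is the smallest modulus among the singular points: 5/6.
At the order-1 pole -5/6 set g(β) = (β - (-5/6))*f(β) = -3*β**2/5 + 11*β/8 + 34/25.
Simple pole: residue = g(a) at a = -5/6, which is -81/400.


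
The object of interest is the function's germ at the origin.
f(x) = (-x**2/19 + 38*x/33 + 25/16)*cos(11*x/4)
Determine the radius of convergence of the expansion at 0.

The radius of convergence is infinite.

The factor cos(11*x/4) is entire and contributes no finite singular point.
The polynomial part has no poles.
No finite singular points: the Taylor series at 0 converges everywhere.


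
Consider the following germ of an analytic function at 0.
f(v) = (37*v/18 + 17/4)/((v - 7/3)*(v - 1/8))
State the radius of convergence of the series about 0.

Denominator factor (v - 1/8): pole of order 1 at 1/8, modulus 1/8.
Denominator factor (v - 7/3): pole of order 1 at 7/3, modulus 7/3.
The radius of convergence is the smallest modulus among the singular points: 1/8.

The radius of convergence is 1/8.


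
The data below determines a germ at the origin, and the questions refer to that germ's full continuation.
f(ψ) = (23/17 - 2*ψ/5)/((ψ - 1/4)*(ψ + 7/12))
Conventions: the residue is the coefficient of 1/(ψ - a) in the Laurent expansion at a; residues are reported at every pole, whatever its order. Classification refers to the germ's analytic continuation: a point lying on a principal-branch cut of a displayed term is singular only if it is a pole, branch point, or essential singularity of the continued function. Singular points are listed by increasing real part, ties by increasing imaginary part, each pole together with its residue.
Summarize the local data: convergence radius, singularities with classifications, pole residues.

Radius of convergence at 0: 1/4.
At -7/12: a pole of order 1; residue -809/425.
At 1/4: a pole of order 1; residue 639/425.

Denominator factor (ψ - 1/4): pole of order 1 at 1/4, modulus 1/4.
Denominator factor (ψ + 7/12): pole of order 1 at -7/12, modulus 7/12.
The radius of convergence is the smallest modulus among the singular points: 1/4.
At the order-1 pole -7/12 set g(ψ) = (ψ - (-7/12))*f(ψ) = (23/17 - 2*ψ/5)/(ψ - 1/4).
Simple pole: residue = g(a) at a = -7/12, which is -809/425.
At the order-1 pole 1/4 set g(ψ) = (ψ - (1/4))*f(ψ) = (23/17 - 2*ψ/5)/(ψ + 7/12).
Simple pole: residue = g(a) at a = 1/4, which is 639/425.
List the singular points by increasing real part (a conjugate pair: the negative imaginary part first).


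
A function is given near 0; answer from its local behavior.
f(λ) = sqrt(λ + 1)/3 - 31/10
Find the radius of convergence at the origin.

The radius of convergence is 1.

Branch term (1/3)*sqrt(1 - λ/(-1)): its argument vanishes at λ = -1, a square-root branch point, modulus 1.
The radius of convergence is the smallest modulus among the singular points: 1.


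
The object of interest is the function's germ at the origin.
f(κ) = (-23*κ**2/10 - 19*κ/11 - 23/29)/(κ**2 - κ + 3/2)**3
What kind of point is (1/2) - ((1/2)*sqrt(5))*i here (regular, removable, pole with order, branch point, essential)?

The denominator factor κ**2 - κ + 3/2 vanishes at (1/2) - ((1/2)*sqrt(5))*i and appears to the power 3; the numerator there equals (1026/1595) + ((443/220)*sqrt(5))*i, nonzero, and no other factor vanishes.
Hence a pole whose order is the multiplicity, 3.

The point is a pole of order 3.


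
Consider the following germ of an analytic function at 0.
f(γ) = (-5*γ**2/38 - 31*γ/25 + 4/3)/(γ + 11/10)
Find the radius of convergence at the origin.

Denominator factor (γ + 11/10): pole of order 1 at -11/10, modulus 11/10.
The radius of convergence is the smallest modulus among the singular points: 11/10.

The radius of convergence is 11/10.


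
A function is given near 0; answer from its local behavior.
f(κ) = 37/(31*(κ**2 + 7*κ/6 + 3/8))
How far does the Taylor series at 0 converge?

Denominator factor (κ**2 + 7*κ/6 + 3/8): discriminant -5/36, complex-conjugate roots (-7/12) + ((1/12)*sqrt(5))*i and (-7/12) - ((1/12)*sqrt(5))*i; poles of order 1, moduli (1/4)*sqrt(6) and (1/4)*sqrt(6).
The radius of convergence is the smallest modulus among the singular points: (1/4)*sqrt(6).

The radius of convergence is (1/4)*sqrt(6).


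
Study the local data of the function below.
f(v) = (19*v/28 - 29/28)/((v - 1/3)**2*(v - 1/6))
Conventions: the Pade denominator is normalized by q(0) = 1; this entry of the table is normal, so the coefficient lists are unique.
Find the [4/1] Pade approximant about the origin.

The Pade approximant has numerator coefficients [783/14, 8841501/31255, 736938/665, 112160052/31255, 264737808/31255]; denominator coefficients [1, -28071/4465].

Taylor coefficients needed (expand at 0): a_0 = 783/14, a_1 = 1269/2, a_2 = 71361/14, a_3 = 498879/14, a_4 = 3254985/14, a_5 = 20463759/14.
Write the denominator as Q(v) = 1 + q1*v. Requiring Q*f - P = O(v^6) with deg P <= 4 kills the coefficients of v^5..v^5 in Q*f:
  v^5: a_5 + q1*a_4 = 0, i.e. 20463759/14 + (3254985/14)*q1 = 0.
Solving this linear system: q1 = -28071/4465.
The numerator is Q*f truncated at degree 4: P0 = a_0 = 783/14; P1 = a_1 + q1*a_0 = 8841501/31255; P2 = a_2 + q1*a_1 = 736938/665; P3 = a_3 + q1*a_2 = 112160052/31255; P4 = a_4 + q1*a_3 = 264737808/31255.


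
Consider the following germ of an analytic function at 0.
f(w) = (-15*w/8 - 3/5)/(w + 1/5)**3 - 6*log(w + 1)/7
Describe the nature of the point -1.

The point is a logarithmic branch point.

The term (-6/7)*log(1 - w/(-1)) has argument 1 - -1/(-1) = 0 at -1: a logarithmic (infinitely-sheeted) branch point; the remaining terms are analytic or single-valued there.


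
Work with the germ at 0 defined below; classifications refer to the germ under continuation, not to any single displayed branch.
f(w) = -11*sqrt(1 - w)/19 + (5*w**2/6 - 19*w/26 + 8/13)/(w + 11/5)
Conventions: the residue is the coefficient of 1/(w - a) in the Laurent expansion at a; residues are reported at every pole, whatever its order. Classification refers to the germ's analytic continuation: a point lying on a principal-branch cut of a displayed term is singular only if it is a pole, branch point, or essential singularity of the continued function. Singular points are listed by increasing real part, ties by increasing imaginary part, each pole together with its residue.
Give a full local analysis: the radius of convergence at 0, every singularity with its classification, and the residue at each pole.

Radius of convergence at 0: 1.
At -11/5: a pole of order 1; residue 244/39.
At 1: an algebraic (square-root) branch point.

Denominator factor (w + 11/5): pole of order 1 at -11/5, modulus 11/5.
Branch term (-11/19)*sqrt(1 - w/(1)): its argument vanishes at w = 1, a square-root branch point, modulus 1.
The radius of convergence is the smallest modulus among the singular points: 1.
The branch term is analytic at -11/5 and contributes nothing to the residue; only the rational part matters.
At the order-1 pole -11/5 set g(w) = (w - (-11/5))*(rational part) = 5*w**2/6 - 19*w/26 + 8/13.
Simple pole: residue = g(a) at a = -11/5, which is 244/39.
List the singular points by increasing real part (a conjugate pair: the negative imaginary part first).


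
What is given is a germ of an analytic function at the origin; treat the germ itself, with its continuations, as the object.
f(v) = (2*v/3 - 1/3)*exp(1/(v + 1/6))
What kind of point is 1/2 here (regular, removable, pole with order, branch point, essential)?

There is no denominator, hence no pole anywhere.
The essential point of exp(1/(v - (-1/6))) is -1/6, not 1/2.
So the germ continues analytically to 1/2.

The point is a regular point.


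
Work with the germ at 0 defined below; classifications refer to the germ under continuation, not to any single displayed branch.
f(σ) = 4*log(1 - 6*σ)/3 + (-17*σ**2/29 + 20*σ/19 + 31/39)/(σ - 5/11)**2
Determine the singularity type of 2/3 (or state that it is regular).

Denominator factors: σ - 5/11 = 7/33 at σ = 2/3 — none vanishes.
Branch term log(1 - σ/(1/6)): argument at 2/3 is -3, nonzero, so 2/3 is not its branch point (a point on a principal cut is still regular for the continued germ).
So the germ continues analytically to 2/3.

The point is a regular point.


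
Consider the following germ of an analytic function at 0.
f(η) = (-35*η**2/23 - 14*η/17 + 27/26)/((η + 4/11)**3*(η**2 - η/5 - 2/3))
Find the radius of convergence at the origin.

Denominator factor (η**2 - η/5 - 2/3): discriminant 203/75, real irrational roots 1/10 + (1/30)*sqrt(609) and 1/10 - (1/30)*sqrt(609); poles of order 1, moduli 1/10 + (1/30)*sqrt(609) and -1/10 + (1/30)*sqrt(609).
Denominator factor (η + 4/11)^3: pole of order 3 at -4/11, modulus 4/11.
The radius of convergence is the smallest modulus among the singular points: 4/11.

The radius of convergence is 4/11.


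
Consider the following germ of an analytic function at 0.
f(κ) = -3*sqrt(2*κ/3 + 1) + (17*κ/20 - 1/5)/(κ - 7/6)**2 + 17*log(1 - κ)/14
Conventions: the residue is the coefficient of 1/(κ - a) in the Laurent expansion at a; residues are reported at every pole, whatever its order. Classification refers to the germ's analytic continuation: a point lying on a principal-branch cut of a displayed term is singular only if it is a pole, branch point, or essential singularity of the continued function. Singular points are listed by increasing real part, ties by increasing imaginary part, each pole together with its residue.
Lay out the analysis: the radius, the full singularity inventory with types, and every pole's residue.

Denominator factor (κ - 7/6)^2: pole of order 2 at 7/6, modulus 7/6.
Branch term (17/14)*log(1 - κ/(1)): its argument vanishes at κ = 1, a logarithmic branch point, modulus 1.
Branch term (-3)*sqrt(1 - κ/(-3/2)): its argument vanishes at κ = -3/2, a square-root branch point, modulus 3/2.
The radius of convergence is the smallest modulus among the singular points: 1.
The branch terms are analytic at 7/6 and contribute nothing to the residue; only the rational part matters.
At the order-2 pole 7/6 set g(κ) = (κ - (7/6))^2*(rational part) = 17*κ/20 - 1/5.
Order-2 pole: residue = g'(a); g'(7/6) = 17/20, so the residue is 17/20.
List the singular points by increasing real part (a conjugate pair: the negative imaginary part first).

Radius of convergence at 0: 1.
At -3/2: an algebraic (square-root) branch point.
At 1: a logarithmic branch point.
At 7/6: a pole of order 2; residue 17/20.


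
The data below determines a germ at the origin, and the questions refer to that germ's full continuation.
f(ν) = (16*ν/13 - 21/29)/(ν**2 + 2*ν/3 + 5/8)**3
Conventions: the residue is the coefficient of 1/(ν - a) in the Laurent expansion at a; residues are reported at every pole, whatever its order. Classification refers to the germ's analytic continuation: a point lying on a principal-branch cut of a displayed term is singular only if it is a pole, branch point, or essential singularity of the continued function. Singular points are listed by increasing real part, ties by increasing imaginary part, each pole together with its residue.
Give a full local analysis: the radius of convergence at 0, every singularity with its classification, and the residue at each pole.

Denominator factor (ν**2 + 2*ν/3 + 5/8)^3: discriminant -37/18, complex-conjugate roots (-1/3) + ((1/12)*sqrt(74))*i and (-1/3) - ((1/12)*sqrt(74))*i; poles of order 3, moduli (1/4)*sqrt(10) and (1/4)*sqrt(10).
The radius of convergence is the smallest modulus among the singular points: (1/4)*sqrt(10).
The factor ν**2 + 2*ν/3 + 5/8 splits as (ν - a)(ν - a') with a = (-1/3) - ((1/12)*sqrt(74))*i, a' = (-1/3) + ((1/12)*sqrt(74))*i. At the order-3 pole a set g(ν) = (ν - a)^3*f(ν) = [16*ν/13 - 21/29] / (ν - a')^3.
Order-3 pole: residue = g''(a)/2; g''((-1/3) - ((1/12)*sqrt(74))*i) = -((4988304/19096181)*sqrt(74))*i, so the residue is -((2494152/19096181)*sqrt(74))*i.
The factor ν**2 + 2*ν/3 + 5/8 splits as (ν - a)(ν - a') with a = (-1/3) + ((1/12)*sqrt(74))*i, a' = (-1/3) - ((1/12)*sqrt(74))*i. At the order-3 pole a set g(ν) = (ν - a)^3*f(ν) = [16*ν/13 - 21/29] / (ν - a')^3.
Order-3 pole: residue = g''(a)/2; g''((-1/3) + ((1/12)*sqrt(74))*i) = ((4988304/19096181)*sqrt(74))*i, so the residue is ((2494152/19096181)*sqrt(74))*i.
List the singular points by increasing real part (a conjugate pair: the negative imaginary part first).

Radius of convergence at 0: (1/4)*sqrt(10).
At (-1/3) - ((1/12)*sqrt(74))*i: a pole of order 3; residue -((2494152/19096181)*sqrt(74))*i.
At (-1/3) + ((1/12)*sqrt(74))*i: a pole of order 3; residue ((2494152/19096181)*sqrt(74))*i.


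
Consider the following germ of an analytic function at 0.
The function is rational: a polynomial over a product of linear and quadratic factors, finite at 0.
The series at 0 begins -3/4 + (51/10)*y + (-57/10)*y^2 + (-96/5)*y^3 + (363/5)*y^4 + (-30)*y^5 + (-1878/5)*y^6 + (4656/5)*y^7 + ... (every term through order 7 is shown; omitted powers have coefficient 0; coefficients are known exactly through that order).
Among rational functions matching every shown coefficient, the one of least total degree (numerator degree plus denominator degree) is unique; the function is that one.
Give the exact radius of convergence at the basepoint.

No rational of total degree below 3 reproduces all 8 coefficients; solving the [1/2] Pade equations on them gives f(y) = (3*y/5 - 1/8)/(y**2 + y/3 + 1/6), whose expansion matches every shown term.
Denominator factor (y**2 + y/3 + 1/6): discriminant -5/9, complex-conjugate roots (-1/6) + ((1/6)*sqrt(5))*i and (-1/6) - ((1/6)*sqrt(5))*i; poles of order 1, moduli (1/6)*sqrt(6) and (1/6)*sqrt(6).
The radius of convergence is the smallest modulus among the singular points: (1/6)*sqrt(6).

The radius of convergence is (1/6)*sqrt(6).


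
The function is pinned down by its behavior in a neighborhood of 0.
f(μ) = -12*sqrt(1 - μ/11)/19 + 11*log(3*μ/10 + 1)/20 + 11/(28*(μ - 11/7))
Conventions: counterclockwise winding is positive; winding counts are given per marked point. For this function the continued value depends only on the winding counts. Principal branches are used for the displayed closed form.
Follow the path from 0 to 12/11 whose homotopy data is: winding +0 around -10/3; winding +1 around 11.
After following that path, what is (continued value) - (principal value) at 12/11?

Continued minus principal equals (24/209)*sqrt(109).

The rational part is single-valued and drops out of the difference; each branch term changes only by its own monodromy.
(11/20)*log(1 - μ/(-10/3)): winding 0 around -10/3, so this term returns to its principal value, contribution 0.
(-12/19)*sqrt(1 - μ/(11)): winding +1 is odd, the square root flips sign, contributing -2*(-12/19)*sqrt(1 - (12/11)/(11)) = -2*(-12/19)*sqrt(109/121) = (24/209)*sqrt(109).
Summing the contributions at μ = 12/11 gives (24/209)*sqrt(109).


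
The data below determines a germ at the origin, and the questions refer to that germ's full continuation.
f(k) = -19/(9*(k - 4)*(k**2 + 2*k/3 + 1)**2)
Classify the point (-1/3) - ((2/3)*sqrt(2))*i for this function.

The point is a pole of order 2.

The denominator factor k**2 + 2*k/3 + 1 vanishes at (-1/3) - ((2/3)*sqrt(2))*i and appears to the power 2; the numerator there equals -19/9, nonzero, and no other factor vanishes.
Hence a pole whose order is the multiplicity, 2.


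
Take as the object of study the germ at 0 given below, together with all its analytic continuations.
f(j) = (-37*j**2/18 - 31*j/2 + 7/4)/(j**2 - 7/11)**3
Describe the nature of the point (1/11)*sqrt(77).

The denominator factor j**2 - 7/11 vanishes at (1/11)*sqrt(77) and appears to the power 3; the numerator there equals 175/396 - (31/22)*sqrt(77), nonzero, and no other factor vanishes.
Hence a pole whose order is the multiplicity, 3.

The point is a pole of order 3.


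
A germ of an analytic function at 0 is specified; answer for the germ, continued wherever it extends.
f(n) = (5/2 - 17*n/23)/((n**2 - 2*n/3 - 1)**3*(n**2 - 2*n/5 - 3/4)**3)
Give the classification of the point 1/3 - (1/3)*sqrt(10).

The denominator factor n**2 - 2*n/3 - 1 vanishes at 1/3 - (1/3)*sqrt(10) and appears to the power 3; the numerator there equals 311/138 + (17/69)*sqrt(10), nonzero, and no other factor vanishes.
Hence a pole whose order is the multiplicity, 3.

The point is a pole of order 3.


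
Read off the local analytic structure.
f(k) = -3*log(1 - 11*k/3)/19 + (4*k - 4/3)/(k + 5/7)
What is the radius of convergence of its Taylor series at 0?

The radius of convergence is 3/11.

Denominator factor (k + 5/7): pole of order 1 at -5/7, modulus 5/7.
Branch term (-3/19)*log(1 - k/(3/11)): its argument vanishes at k = 3/11, a logarithmic branch point, modulus 3/11.
The radius of convergence is the smallest modulus among the singular points: 3/11.


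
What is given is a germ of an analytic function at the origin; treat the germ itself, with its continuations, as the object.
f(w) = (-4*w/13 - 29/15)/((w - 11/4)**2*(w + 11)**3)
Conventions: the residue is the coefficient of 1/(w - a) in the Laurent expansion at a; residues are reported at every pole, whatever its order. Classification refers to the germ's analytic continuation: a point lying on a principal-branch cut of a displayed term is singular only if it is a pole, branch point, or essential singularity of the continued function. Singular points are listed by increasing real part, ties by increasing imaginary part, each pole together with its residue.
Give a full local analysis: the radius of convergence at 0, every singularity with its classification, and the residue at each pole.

Denominator factor (w - 11/4)^2: pole of order 2 at 11/4, modulus 11/4.
Denominator factor (w + 11)^3: pole of order 3 at -11, modulus 11.
The radius of convergence is the smallest modulus among the singular points: 11/4.
At the order-3 pole -11 set g(w) = (w - (-11))^3*f(w) = (-4*w/13 - 29/15)/(w - 11/4)**2.
Order-3 pole: residue = g''(a)/2; g''(-11) = -136704/594790625, so the residue is -68352/594790625.
At the order-2 pole 11/4 set g(w) = (w - (11/4))^2*f(w) = (-4*w/13 - 29/15)/(w + 11)**3.
Order-2 pole: residue = g'(a); g'(11/4) = 68352/594790625, so the residue is 68352/594790625.
List the singular points by increasing real part (a conjugate pair: the negative imaginary part first).

Radius of convergence at 0: 11/4.
At -11: a pole of order 3; residue -68352/594790625.
At 11/4: a pole of order 2; residue 68352/594790625.


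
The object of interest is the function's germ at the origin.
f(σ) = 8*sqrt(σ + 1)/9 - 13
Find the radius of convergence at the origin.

The radius of convergence is 1.

Branch term (8/9)*sqrt(1 - σ/(-1)): its argument vanishes at σ = -1, a square-root branch point, modulus 1.
The radius of convergence is the smallest modulus among the singular points: 1.


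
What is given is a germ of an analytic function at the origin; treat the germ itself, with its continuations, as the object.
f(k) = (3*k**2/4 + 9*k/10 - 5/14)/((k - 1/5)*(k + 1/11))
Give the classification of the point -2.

Denominator factors: k - 1/5 = -11/5 at k = -2; k + 1/11 = -21/11 at k = -2 — none vanishes.
So the germ continues analytically to -2.

The point is a regular point.


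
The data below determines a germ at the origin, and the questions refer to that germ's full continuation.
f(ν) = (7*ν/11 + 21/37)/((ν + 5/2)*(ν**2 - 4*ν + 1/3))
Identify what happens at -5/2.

The denominator factor ν + 5/2 vanishes at -5/2 and appears to the power 1; the numerator there equals -833/814, nonzero, and no other factor vanishes.
Hence a pole whose order is the multiplicity, 1.

The point is a pole of order 1.


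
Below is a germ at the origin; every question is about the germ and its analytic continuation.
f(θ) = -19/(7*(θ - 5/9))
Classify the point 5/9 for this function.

The denominator factor θ - 5/9 vanishes at 5/9 and appears to the power 1; the numerator there equals -19/7, nonzero, and no other factor vanishes.
Hence a pole whose order is the multiplicity, 1.

The point is a pole of order 1.


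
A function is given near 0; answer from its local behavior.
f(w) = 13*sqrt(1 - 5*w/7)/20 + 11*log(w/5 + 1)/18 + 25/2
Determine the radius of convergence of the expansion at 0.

Branch term (11/18)*log(1 - w/(-5)): its argument vanishes at w = -5, a logarithmic branch point, modulus 5.
Branch term (13/20)*sqrt(1 - w/(7/5)): its argument vanishes at w = 7/5, a square-root branch point, modulus 7/5.
The radius of convergence is the smallest modulus among the singular points: 7/5.

The radius of convergence is 7/5.


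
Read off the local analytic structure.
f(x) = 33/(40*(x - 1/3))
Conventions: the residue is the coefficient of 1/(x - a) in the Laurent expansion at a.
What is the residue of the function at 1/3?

The residue is 33/40.

At the order-1 pole 1/3 set g(x) = (x - (1/3))*f(x) = 33/40.
Simple pole: residue = g(a) at a = 1/3, which is 33/40.


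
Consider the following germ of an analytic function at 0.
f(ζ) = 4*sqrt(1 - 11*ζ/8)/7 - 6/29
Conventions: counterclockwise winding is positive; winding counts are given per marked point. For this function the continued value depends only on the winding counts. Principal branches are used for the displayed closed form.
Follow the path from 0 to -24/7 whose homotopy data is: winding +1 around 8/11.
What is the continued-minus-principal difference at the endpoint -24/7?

Continued minus principal equals -(16/49)*sqrt(70).

The rational part is single-valued and drops out of the difference; each branch term changes only by its own monodromy.
(4/7)*sqrt(1 - ζ/(8/11)): winding +1 is odd, the square root flips sign, contributing -2*(4/7)*sqrt(1 - (-24/7)/(8/11)) = -2*(4/7)*sqrt(40/7) = -(16/49)*sqrt(70).
Summing the contributions at ζ = -24/7 gives -(16/49)*sqrt(70).


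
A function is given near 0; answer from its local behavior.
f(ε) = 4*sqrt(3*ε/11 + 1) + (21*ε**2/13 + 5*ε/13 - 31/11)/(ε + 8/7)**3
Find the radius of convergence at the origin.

The radius of convergence is 8/7.

Denominator factor (ε + 8/7)^3: pole of order 3 at -8/7, modulus 8/7.
Branch term (4)*sqrt(1 - ε/(-11/3)): its argument vanishes at ε = -11/3, a square-root branch point, modulus 11/3.
The radius of convergence is the smallest modulus among the singular points: 8/7.
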